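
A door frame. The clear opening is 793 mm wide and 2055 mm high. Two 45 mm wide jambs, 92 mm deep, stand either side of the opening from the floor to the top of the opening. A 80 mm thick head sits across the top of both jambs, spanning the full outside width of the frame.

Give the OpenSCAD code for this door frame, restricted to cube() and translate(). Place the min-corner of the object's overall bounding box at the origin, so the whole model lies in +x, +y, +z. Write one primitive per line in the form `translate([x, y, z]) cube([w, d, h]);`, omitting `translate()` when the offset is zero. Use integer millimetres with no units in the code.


cube([45, 92, 2055]);
translate([838, 0, 0]) cube([45, 92, 2055]);
translate([0, 0, 2055]) cube([883, 92, 80]);


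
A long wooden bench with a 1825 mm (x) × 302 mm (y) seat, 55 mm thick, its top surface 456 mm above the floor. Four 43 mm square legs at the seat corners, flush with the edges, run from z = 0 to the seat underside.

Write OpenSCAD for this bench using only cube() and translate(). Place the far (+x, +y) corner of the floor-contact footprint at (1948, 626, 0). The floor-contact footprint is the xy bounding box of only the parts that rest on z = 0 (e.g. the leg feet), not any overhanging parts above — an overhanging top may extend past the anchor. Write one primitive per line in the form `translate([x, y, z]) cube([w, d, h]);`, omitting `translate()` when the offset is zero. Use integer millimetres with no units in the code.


translate([123, 324, 401]) cube([1825, 302, 55]);
translate([123, 324, 0]) cube([43, 43, 401]);
translate([123, 583, 0]) cube([43, 43, 401]);
translate([1905, 324, 0]) cube([43, 43, 401]);
translate([1905, 583, 0]) cube([43, 43, 401]);


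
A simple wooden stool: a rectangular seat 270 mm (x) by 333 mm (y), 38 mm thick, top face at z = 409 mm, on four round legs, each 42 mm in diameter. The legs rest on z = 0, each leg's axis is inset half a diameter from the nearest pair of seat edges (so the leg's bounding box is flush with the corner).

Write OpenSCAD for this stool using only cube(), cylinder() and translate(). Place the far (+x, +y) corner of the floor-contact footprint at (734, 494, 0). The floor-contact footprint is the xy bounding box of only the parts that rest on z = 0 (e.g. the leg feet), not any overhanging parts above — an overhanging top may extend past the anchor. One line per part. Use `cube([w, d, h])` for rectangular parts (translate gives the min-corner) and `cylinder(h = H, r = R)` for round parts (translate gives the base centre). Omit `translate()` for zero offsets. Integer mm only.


translate([464, 161, 371]) cube([270, 333, 38]);
translate([485, 182, 0]) cylinder(h = 371, r = 21);
translate([713, 182, 0]) cylinder(h = 371, r = 21);
translate([485, 473, 0]) cylinder(h = 371, r = 21);
translate([713, 473, 0]) cylinder(h = 371, r = 21);


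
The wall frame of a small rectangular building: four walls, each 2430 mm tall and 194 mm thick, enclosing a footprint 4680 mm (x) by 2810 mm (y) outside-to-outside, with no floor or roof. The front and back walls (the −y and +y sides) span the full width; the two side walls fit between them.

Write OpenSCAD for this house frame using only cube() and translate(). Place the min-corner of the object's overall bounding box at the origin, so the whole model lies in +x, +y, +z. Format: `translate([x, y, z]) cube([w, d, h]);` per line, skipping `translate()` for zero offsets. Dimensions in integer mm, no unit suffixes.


cube([4680, 194, 2430]);
translate([0, 2616, 0]) cube([4680, 194, 2430]);
translate([0, 194, 0]) cube([194, 2422, 2430]);
translate([4486, 194, 0]) cube([194, 2422, 2430]);


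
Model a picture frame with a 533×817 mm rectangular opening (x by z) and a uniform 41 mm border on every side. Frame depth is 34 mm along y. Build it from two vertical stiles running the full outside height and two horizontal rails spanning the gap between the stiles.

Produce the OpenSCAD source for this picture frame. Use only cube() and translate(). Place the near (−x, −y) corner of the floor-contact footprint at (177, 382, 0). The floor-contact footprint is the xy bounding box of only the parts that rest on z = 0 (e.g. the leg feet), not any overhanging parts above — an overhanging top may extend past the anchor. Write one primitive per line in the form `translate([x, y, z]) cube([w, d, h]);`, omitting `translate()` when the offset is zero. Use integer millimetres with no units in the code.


translate([177, 382, 0]) cube([41, 34, 899]);
translate([751, 382, 0]) cube([41, 34, 899]);
translate([218, 382, 0]) cube([533, 34, 41]);
translate([218, 382, 858]) cube([533, 34, 41]);


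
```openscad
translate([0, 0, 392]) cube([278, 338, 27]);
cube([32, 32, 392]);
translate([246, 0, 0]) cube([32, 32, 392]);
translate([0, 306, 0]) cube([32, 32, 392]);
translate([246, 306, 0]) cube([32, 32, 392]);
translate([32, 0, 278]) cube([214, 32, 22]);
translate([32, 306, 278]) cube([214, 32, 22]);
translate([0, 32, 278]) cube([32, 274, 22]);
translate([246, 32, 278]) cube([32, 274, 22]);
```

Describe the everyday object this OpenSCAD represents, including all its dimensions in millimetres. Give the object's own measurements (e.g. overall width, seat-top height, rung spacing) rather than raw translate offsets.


A simple wooden stool: a rectangular seat 278 mm (x) by 338 mm (y), 27 mm thick, top face at z = 419 mm, on four square legs, each 32×32 mm in cross-section. The legs rest on z = 0, each flush with a corner of the seat. Four stretchers, 32 mm wide and 22 mm tall, connect adjacent legs with their undersides at z = 278 mm, each running between the inner faces of the legs it joins and aligned with the legs' outer faces on the other axis.


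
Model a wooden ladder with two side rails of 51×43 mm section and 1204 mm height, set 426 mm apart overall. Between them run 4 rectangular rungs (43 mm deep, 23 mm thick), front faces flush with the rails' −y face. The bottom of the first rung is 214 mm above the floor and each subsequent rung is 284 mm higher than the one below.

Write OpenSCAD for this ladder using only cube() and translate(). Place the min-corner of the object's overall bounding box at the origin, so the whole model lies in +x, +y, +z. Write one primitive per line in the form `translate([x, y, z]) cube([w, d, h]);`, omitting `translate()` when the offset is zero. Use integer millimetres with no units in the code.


// rung span = 426 - 2*51 = 324
// rung[k] z = 214 + k*284
cube([51, 43, 1204]);
translate([375, 0, 0]) cube([51, 43, 1204]);
translate([51, 0, 214]) cube([324, 43, 23]);
translate([51, 0, 498]) cube([324, 43, 23]);
translate([51, 0, 782]) cube([324, 43, 23]);
translate([51, 0, 1066]) cube([324, 43, 23]);


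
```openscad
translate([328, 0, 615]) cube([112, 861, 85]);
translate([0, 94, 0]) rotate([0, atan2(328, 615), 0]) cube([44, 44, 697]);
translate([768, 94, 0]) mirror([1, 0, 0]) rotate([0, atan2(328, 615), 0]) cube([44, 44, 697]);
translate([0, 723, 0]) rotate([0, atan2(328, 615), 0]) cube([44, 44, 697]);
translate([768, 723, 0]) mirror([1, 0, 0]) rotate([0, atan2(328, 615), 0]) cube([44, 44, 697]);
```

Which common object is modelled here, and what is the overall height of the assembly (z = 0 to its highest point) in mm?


A sawhorse. The overall height is 700 mm.

A beam across two mirrored pairs of raked legs — a sawhorse. The beam's underside is at z = 615 (matching the legs' vertical rise in atan2(328, 615)) and the beam is 85 mm tall, so its top is at 615 + 85 = 700 mm. The raked legs top out at the beam's underside, so that is the highest point.


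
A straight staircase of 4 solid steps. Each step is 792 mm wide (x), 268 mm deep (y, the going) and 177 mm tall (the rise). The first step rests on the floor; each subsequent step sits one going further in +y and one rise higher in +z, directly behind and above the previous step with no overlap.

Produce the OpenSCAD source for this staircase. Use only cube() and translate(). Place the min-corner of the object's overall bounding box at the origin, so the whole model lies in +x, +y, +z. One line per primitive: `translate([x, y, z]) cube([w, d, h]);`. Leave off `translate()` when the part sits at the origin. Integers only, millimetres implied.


cube([792, 268, 177]);
translate([0, 268, 177]) cube([792, 268, 177]);
translate([0, 536, 354]) cube([792, 268, 177]);
translate([0, 804, 531]) cube([792, 268, 177]);


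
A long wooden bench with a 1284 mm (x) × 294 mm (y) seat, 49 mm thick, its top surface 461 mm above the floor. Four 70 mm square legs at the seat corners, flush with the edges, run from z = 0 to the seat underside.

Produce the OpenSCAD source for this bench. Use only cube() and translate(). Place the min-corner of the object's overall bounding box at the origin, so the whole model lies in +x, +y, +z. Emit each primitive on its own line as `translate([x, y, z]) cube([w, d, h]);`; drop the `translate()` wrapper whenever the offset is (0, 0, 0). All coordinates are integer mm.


// leg_h = 461 − 49 = 412
translate([0, 0, 412]) cube([1284, 294, 49]);
cube([70, 70, 412]);
translate([0, 224, 0]) cube([70, 70, 412]);
translate([1214, 0, 0]) cube([70, 70, 412]);
translate([1214, 224, 0]) cube([70, 70, 412]);


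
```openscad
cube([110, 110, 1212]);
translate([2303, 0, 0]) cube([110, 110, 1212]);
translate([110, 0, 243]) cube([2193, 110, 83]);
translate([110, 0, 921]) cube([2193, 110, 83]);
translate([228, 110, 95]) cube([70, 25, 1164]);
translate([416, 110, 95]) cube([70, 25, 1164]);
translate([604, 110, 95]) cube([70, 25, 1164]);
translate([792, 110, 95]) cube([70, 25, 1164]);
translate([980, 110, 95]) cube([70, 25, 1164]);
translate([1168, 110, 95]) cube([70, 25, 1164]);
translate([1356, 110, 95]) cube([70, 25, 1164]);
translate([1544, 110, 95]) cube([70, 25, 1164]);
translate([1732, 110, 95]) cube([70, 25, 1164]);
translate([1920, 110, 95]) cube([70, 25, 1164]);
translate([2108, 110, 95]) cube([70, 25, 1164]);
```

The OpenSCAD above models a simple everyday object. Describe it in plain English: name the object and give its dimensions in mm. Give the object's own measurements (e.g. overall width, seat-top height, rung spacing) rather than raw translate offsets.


A fence section. Two 110×110 mm posts, 1212 mm tall, stand on the floor with a clear span of 2193 mm between their inner faces. Two horizontal rails of 110×83 mm section span the gap between the posts with their undersides at z = 243 mm and z = 921 mm, flush with the posts' −y face. 11 pickets, each 70 mm wide, 25 mm thick and 1164 mm tall, are fixed to the +y face of the rails with their bottoms at z = 95 mm, spaced across the span with a 118 mm gap after the −x post and between neighbouring pickets, with 125 mm left before the +x post.


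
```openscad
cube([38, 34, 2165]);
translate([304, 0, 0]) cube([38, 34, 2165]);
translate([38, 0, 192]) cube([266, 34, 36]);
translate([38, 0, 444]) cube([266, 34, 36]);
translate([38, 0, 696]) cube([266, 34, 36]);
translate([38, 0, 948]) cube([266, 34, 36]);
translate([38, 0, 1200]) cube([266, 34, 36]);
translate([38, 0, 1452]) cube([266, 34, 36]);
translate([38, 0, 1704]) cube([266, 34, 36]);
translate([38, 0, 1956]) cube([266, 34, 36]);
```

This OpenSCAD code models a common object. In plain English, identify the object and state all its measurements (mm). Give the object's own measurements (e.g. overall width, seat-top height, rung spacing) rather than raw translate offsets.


A straight ladder. Two 38×34 mm vertical rails, 2165 mm tall, stand 342 mm apart (outside-to-outside) with their front faces coplanar on the −y side. 8 rungs, each 34 mm deep and 36 mm tall, span between the inner faces of the rails, front faces flush with the rails. The lowest rung's underside is at z = 192 mm and rungs are spaced 252 mm apart (underside to underside).


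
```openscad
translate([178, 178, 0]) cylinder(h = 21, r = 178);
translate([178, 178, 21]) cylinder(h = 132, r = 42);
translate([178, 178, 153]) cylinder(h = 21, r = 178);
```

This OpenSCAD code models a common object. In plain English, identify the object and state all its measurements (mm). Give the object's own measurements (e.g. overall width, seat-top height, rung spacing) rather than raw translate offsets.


A spool: two coaxial disc flanges of radius 178 mm and thickness 21 mm, joined by a core cylinder of radius 42 mm and height 132 mm. The lower flange rests on z = 0 and the three cylinders share a vertical axis.


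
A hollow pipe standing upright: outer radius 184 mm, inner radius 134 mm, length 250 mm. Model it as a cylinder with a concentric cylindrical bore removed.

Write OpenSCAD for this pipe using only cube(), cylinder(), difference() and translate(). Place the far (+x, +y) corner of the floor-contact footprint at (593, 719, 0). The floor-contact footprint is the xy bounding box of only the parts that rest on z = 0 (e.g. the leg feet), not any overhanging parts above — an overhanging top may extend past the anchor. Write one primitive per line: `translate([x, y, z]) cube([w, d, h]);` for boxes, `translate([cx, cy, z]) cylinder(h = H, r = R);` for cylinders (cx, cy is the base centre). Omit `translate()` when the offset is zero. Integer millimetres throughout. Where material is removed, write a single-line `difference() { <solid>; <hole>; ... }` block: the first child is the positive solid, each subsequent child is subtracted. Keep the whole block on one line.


difference() { translate([409, 535, 0]) cylinder(h = 250, r = 184); translate([409, 535, 0]) cylinder(h = 250, r = 134); }


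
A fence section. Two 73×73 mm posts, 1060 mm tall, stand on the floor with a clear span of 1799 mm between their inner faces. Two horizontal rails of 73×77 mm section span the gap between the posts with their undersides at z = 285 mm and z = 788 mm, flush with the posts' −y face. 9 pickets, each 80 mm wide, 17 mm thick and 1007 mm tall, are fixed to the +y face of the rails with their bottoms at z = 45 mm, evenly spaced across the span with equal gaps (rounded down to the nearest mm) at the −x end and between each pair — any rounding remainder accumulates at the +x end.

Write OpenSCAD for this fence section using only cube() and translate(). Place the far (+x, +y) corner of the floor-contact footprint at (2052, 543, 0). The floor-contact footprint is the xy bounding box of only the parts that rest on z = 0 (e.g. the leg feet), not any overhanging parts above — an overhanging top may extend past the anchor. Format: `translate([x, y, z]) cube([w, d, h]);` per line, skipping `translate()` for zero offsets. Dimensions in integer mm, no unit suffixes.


translate([107, 470, 0]) cube([73, 73, 1060]);
translate([1979, 470, 0]) cube([73, 73, 1060]);
translate([180, 470, 285]) cube([1799, 73, 77]);
translate([180, 470, 788]) cube([1799, 73, 77]);
translate([287, 543, 45]) cube([80, 17, 1007]);
translate([474, 543, 45]) cube([80, 17, 1007]);
translate([661, 543, 45]) cube([80, 17, 1007]);
translate([848, 543, 45]) cube([80, 17, 1007]);
translate([1035, 543, 45]) cube([80, 17, 1007]);
translate([1222, 543, 45]) cube([80, 17, 1007]);
translate([1409, 543, 45]) cube([80, 17, 1007]);
translate([1596, 543, 45]) cube([80, 17, 1007]);
translate([1783, 543, 45]) cube([80, 17, 1007]);


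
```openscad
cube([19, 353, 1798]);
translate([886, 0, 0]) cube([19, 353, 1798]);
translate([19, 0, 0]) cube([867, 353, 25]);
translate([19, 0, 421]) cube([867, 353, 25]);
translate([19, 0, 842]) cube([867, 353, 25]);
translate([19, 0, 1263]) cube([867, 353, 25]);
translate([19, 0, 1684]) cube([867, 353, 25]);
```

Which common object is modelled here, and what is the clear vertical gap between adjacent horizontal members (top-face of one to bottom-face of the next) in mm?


A bookshelf. The clear shelf gap is 396 mm.

Two tall side panels with 5 horizontal boards between them — a bookshelf. The first two shelf undersides are at z = 0 and z = 421; with shelf thickness 25, the clear gap is 421 − 0 − 25 = 396 mm.


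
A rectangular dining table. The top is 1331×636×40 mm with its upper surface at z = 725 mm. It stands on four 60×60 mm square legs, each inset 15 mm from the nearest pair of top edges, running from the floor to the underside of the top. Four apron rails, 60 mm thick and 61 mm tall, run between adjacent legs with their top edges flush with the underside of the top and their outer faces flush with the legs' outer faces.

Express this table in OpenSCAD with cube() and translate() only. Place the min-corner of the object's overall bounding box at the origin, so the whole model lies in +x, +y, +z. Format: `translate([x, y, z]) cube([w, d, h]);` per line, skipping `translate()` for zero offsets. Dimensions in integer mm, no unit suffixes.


translate([0, 0, 685]) cube([1331, 636, 40]);
translate([15, 15, 0]) cube([60, 60, 685]);
translate([1256, 15, 0]) cube([60, 60, 685]);
translate([15, 561, 0]) cube([60, 60, 685]);
translate([1256, 561, 0]) cube([60, 60, 685]);
translate([75, 15, 624]) cube([1181, 60, 61]);
translate([75, 561, 624]) cube([1181, 60, 61]);
translate([15, 75, 624]) cube([60, 486, 61]);
translate([1256, 75, 624]) cube([60, 486, 61]);


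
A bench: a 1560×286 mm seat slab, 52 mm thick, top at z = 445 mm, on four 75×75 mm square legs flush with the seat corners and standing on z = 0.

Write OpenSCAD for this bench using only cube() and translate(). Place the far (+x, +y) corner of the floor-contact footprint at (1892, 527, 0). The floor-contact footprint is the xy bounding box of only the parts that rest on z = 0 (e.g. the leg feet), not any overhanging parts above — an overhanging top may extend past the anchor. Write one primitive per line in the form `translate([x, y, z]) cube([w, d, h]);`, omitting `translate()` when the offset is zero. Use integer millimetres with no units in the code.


translate([332, 241, 393]) cube([1560, 286, 52]);
translate([332, 241, 0]) cube([75, 75, 393]);
translate([332, 452, 0]) cube([75, 75, 393]);
translate([1817, 241, 0]) cube([75, 75, 393]);
translate([1817, 452, 0]) cube([75, 75, 393]);


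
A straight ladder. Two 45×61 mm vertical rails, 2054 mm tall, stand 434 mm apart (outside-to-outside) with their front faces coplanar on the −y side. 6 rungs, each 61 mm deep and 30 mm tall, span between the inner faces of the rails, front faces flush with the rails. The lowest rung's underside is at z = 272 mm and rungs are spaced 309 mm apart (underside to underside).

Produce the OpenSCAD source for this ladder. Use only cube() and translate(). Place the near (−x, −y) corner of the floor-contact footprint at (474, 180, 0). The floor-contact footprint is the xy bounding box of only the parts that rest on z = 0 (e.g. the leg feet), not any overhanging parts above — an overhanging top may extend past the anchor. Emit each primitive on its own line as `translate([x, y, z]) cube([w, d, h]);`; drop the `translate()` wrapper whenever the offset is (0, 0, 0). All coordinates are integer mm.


translate([474, 180, 0]) cube([45, 61, 2054]);
translate([863, 180, 0]) cube([45, 61, 2054]);
translate([519, 180, 272]) cube([344, 61, 30]);
translate([519, 180, 581]) cube([344, 61, 30]);
translate([519, 180, 890]) cube([344, 61, 30]);
translate([519, 180, 1199]) cube([344, 61, 30]);
translate([519, 180, 1508]) cube([344, 61, 30]);
translate([519, 180, 1817]) cube([344, 61, 30]);


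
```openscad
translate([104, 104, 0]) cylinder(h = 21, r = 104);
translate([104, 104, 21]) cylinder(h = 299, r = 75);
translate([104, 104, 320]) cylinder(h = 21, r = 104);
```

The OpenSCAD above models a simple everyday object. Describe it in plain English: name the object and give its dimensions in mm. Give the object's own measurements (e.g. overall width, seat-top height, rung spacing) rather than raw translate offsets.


A spool: two coaxial disc flanges of radius 104 mm and thickness 21 mm, joined by a core cylinder of radius 75 mm and height 299 mm. The lower flange rests on z = 0 and the three cylinders share a vertical axis.


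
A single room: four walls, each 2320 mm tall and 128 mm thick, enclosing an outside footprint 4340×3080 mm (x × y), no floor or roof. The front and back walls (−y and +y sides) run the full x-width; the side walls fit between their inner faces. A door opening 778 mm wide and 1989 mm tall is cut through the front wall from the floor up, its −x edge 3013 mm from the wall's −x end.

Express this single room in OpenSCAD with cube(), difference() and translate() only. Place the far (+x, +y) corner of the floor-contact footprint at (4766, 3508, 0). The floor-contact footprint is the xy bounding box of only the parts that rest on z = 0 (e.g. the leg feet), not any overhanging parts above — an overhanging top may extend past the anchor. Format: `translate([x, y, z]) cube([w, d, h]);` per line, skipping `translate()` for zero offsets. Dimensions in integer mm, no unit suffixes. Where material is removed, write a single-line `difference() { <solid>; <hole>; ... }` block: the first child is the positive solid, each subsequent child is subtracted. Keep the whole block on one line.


difference() { translate([426, 428, 0]) cube([4340, 128, 2320]); translate([3439, 428, 0]) cube([778, 128, 1989]); }
translate([426, 3380, 0]) cube([4340, 128, 2320]);
translate([426, 556, 0]) cube([128, 2824, 2320]);
translate([4638, 556, 0]) cube([128, 2824, 2320]);


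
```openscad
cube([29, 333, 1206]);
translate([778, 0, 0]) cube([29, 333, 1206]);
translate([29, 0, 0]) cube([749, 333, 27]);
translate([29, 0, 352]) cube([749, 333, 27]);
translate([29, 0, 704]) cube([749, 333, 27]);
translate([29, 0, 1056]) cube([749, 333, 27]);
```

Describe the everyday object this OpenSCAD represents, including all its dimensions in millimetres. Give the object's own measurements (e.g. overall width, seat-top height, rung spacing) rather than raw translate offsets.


An open bookshelf. Two side panels, each 29 mm thick, 333 mm deep and 1206 mm tall, stand 807 mm apart (outside-to-outside). Between them sit 4 shelves, each 27 mm thick and 333 mm deep, spanning the full gap between the sides. The bottom shelf rests on the floor (its underside at z = 0) and the clear gap between one shelf's top and the next shelf's underside is 325 mm.


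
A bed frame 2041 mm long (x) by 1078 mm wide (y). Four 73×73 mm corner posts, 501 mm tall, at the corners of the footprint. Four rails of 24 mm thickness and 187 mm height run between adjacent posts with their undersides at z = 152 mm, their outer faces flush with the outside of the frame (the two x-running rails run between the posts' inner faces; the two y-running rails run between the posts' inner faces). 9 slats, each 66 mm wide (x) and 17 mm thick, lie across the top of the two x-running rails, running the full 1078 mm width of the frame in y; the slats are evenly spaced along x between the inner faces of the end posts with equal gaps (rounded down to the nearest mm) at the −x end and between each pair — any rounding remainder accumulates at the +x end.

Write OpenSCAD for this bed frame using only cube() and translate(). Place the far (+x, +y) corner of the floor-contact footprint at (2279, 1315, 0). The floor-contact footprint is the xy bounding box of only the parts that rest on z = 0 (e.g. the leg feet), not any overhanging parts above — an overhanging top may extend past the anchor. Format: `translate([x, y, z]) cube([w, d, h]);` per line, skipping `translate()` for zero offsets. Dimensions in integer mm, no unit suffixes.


translate([238, 237, 0]) cube([73, 73, 501]);
translate([238, 1242, 0]) cube([73, 73, 501]);
translate([2206, 237, 0]) cube([73, 73, 501]);
translate([2206, 1242, 0]) cube([73, 73, 501]);
translate([311, 237, 152]) cube([1895, 24, 187]);
translate([311, 1291, 152]) cube([1895, 24, 187]);
translate([238, 310, 152]) cube([24, 932, 187]);
translate([2255, 310, 152]) cube([24, 932, 187]);
translate([441, 237, 339]) cube([66, 1078, 17]);
translate([637, 237, 339]) cube([66, 1078, 17]);
translate([833, 237, 339]) cube([66, 1078, 17]);
translate([1029, 237, 339]) cube([66, 1078, 17]);
translate([1225, 237, 339]) cube([66, 1078, 17]);
translate([1421, 237, 339]) cube([66, 1078, 17]);
translate([1617, 237, 339]) cube([66, 1078, 17]);
translate([1813, 237, 339]) cube([66, 1078, 17]);
translate([2009, 237, 339]) cube([66, 1078, 17]);


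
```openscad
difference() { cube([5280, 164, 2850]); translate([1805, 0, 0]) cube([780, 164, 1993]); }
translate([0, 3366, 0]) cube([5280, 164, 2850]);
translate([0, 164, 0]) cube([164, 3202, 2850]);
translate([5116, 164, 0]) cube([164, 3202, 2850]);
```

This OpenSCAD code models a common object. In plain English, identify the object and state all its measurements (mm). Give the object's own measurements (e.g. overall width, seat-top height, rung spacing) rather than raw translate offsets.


A single room: four walls, each 2850 mm tall and 164 mm thick, enclosing an outside footprint 5280×3530 mm (x × y), no floor or roof. The front and back walls (−y and +y sides) run the full x-width; the side walls fit between their inner faces. A door opening 780 mm wide and 1993 mm tall is cut through the front wall from the floor up, its −x edge 1805 mm from the wall's −x end.


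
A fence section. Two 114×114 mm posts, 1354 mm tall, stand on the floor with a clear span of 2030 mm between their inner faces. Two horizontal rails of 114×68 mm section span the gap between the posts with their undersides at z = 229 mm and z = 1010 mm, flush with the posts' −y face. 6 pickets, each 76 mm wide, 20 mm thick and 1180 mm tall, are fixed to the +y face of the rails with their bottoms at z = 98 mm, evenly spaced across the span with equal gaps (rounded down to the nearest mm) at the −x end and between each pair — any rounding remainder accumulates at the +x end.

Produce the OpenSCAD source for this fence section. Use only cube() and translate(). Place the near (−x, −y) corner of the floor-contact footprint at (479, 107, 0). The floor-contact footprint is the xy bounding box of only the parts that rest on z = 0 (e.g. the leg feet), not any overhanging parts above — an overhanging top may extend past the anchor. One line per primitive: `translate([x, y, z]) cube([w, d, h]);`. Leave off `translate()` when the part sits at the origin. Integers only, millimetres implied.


translate([479, 107, 0]) cube([114, 114, 1354]);
translate([2623, 107, 0]) cube([114, 114, 1354]);
translate([593, 107, 229]) cube([2030, 114, 68]);
translate([593, 107, 1010]) cube([2030, 114, 68]);
translate([817, 221, 98]) cube([76, 20, 1180]);
translate([1117, 221, 98]) cube([76, 20, 1180]);
translate([1417, 221, 98]) cube([76, 20, 1180]);
translate([1717, 221, 98]) cube([76, 20, 1180]);
translate([2017, 221, 98]) cube([76, 20, 1180]);
translate([2317, 221, 98]) cube([76, 20, 1180]);


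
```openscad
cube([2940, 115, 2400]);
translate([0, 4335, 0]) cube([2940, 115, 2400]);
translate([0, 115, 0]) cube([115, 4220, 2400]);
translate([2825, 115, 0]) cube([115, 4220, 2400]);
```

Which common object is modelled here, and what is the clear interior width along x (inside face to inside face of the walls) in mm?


A house (or room) frame. The interior width is 2710 mm.

Four 2400 mm walls enclosing a rectangle with no floor or roof — a room or house frame. Outside width is 2940 mm and wall thickness is 115 mm, so the interior width is 2940 − 2 × 115 = 2710 mm.


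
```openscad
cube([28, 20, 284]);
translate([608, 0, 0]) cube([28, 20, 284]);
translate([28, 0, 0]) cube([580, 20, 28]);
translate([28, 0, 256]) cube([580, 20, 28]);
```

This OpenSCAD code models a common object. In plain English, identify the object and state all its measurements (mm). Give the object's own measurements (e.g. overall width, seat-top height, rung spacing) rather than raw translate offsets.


A rectangular picture frame lying in the x–z plane (depth along y). The opening is 580 mm wide (x) by 228 mm tall (z), surrounded by a border 28 mm wide on all four sides. The frame is 20 mm deep and is made of two full-height vertical stiles with two horizontal rails fitted between them.


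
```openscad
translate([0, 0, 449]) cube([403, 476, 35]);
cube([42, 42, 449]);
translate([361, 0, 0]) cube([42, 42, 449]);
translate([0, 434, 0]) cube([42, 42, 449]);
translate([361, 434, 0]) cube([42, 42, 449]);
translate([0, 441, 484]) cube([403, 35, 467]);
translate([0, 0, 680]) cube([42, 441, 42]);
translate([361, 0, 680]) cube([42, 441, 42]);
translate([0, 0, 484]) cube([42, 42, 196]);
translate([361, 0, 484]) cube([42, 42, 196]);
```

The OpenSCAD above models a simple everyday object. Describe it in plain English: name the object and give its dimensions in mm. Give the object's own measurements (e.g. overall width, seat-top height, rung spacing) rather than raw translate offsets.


A chair. The seat is a 403×476×35 mm slab with its top at z = 484 mm, on four 42×42 mm corner legs (flush with the seat edges, standing on z = 0). A flat backrest 35 mm thick, 467 mm tall, spans the full seat width and rises from the seat top along its +y edge, rear face flush with the rear of the seat. Two armrests of 42×42 mm section run along each side from the seat's front edge to the front of the backrest, top faces 238 mm above the seat top and outer faces flush with the seat's x-edges; a 42×42 mm post under the front of each armrest stands on the seat at the front corner.


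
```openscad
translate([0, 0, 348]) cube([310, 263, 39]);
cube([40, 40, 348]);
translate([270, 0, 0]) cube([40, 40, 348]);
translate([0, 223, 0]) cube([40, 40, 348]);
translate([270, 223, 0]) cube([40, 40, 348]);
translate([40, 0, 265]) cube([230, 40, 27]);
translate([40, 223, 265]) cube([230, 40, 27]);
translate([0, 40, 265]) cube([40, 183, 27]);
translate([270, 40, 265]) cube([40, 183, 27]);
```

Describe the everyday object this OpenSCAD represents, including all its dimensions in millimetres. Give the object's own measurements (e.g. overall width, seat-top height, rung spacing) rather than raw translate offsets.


A four-legged stool. The seat is a 310×263×39 mm slab whose top surface is at z = 387 mm; four square legs, each 40×40 mm in cross-section, run from the floor (z = 0) to the underside of the seat, each flush with a corner of the seat. Four stretchers, 40 mm wide and 27 mm tall, connect adjacent legs with their undersides at z = 265 mm, each running between the inner faces of the legs it joins and aligned with the legs' outer faces on the other axis.


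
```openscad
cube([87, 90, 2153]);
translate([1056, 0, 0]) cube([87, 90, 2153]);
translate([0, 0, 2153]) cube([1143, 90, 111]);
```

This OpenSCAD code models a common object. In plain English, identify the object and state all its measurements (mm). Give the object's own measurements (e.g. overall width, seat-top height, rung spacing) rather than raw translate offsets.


A door frame. The clear opening is 969 mm wide and 2153 mm high. Two 87 mm wide jambs, 90 mm deep, stand either side of the opening from the floor to the top of the opening. A 111 mm thick head sits across the top of both jambs, spanning the full outside width of the frame.


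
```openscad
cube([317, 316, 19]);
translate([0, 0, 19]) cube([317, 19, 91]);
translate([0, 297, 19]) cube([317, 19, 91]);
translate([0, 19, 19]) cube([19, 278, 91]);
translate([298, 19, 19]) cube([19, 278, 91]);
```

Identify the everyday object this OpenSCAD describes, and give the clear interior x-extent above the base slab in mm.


An open box. The internal width is 279 mm.

A 317×316 base slab with four walls standing on it — an open box. The base is 317 mm wide and the walls are 19 mm thick, so the internal width is 317 − 2 × 19 = 279 mm.


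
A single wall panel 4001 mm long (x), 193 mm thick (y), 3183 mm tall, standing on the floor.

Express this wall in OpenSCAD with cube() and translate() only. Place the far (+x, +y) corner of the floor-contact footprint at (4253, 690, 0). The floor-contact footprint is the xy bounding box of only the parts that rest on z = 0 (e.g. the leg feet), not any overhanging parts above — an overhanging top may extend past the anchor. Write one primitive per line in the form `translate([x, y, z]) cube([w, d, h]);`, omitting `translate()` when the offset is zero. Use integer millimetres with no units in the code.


translate([252, 497, 0]) cube([4001, 193, 3183]);


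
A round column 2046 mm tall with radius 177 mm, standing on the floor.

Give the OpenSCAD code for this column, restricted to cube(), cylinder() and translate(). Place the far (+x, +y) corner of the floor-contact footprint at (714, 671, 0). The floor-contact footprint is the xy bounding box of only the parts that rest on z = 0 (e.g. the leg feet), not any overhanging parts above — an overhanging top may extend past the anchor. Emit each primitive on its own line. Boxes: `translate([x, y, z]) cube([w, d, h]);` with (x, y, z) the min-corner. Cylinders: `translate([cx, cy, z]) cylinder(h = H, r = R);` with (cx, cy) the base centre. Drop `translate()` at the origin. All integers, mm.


translate([537, 494, 0]) cylinder(h = 2046, r = 177);


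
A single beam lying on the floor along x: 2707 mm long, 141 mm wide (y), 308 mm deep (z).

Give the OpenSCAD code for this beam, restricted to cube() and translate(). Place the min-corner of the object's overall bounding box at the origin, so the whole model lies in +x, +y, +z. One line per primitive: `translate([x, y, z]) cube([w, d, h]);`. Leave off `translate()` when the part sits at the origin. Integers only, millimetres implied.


cube([2707, 141, 308]);


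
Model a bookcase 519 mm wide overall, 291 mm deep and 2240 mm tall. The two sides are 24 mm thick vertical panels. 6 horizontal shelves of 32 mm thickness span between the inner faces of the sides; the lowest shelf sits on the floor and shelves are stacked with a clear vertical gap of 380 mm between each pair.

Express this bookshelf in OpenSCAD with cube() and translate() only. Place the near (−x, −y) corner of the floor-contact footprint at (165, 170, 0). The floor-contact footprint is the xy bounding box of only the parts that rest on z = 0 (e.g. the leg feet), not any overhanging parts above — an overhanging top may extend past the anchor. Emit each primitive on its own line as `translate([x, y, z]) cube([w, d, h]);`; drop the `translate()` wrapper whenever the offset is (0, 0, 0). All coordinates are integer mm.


translate([165, 170, 0]) cube([24, 291, 2240]);
translate([660, 170, 0]) cube([24, 291, 2240]);
translate([189, 170, 0]) cube([471, 291, 32]);
translate([189, 170, 412]) cube([471, 291, 32]);
translate([189, 170, 824]) cube([471, 291, 32]);
translate([189, 170, 1236]) cube([471, 291, 32]);
translate([189, 170, 1648]) cube([471, 291, 32]);
translate([189, 170, 2060]) cube([471, 291, 32]);


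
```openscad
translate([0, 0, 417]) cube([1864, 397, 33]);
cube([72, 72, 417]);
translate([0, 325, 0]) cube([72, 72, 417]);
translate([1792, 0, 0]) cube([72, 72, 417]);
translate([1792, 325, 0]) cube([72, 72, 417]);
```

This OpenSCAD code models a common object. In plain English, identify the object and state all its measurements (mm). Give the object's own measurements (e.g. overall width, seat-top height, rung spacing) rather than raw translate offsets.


A bench: a 1864×397 mm seat slab, 33 mm thick, top at z = 450 mm, on four 72×72 mm square legs flush with the seat corners and standing on z = 0.


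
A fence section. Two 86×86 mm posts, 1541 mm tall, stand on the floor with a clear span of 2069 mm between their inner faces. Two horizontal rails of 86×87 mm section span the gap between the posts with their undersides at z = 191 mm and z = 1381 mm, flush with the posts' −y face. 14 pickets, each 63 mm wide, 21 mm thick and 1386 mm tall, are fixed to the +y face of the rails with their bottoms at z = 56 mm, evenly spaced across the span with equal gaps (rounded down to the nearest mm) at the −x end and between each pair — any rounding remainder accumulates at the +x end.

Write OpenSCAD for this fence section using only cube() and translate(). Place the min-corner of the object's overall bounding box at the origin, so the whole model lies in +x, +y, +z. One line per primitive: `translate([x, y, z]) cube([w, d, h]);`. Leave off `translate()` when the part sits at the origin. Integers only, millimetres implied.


cube([86, 86, 1541]);
translate([2155, 0, 0]) cube([86, 86, 1541]);
translate([86, 0, 191]) cube([2069, 86, 87]);
translate([86, 0, 1381]) cube([2069, 86, 87]);
translate([165, 86, 56]) cube([63, 21, 1386]);
translate([307, 86, 56]) cube([63, 21, 1386]);
translate([449, 86, 56]) cube([63, 21, 1386]);
translate([591, 86, 56]) cube([63, 21, 1386]);
translate([733, 86, 56]) cube([63, 21, 1386]);
translate([875, 86, 56]) cube([63, 21, 1386]);
translate([1017, 86, 56]) cube([63, 21, 1386]);
translate([1159, 86, 56]) cube([63, 21, 1386]);
translate([1301, 86, 56]) cube([63, 21, 1386]);
translate([1443, 86, 56]) cube([63, 21, 1386]);
translate([1585, 86, 56]) cube([63, 21, 1386]);
translate([1727, 86, 56]) cube([63, 21, 1386]);
translate([1869, 86, 56]) cube([63, 21, 1386]);
translate([2011, 86, 56]) cube([63, 21, 1386]);


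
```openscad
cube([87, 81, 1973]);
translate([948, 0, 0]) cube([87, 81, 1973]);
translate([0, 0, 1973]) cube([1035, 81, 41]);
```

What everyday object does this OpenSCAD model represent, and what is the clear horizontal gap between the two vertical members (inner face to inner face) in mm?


A door frame. The clear opening width is 861 mm.

Two 1973 mm tall posts with a header on top — a door frame. The left jamb is 87 mm wide at x = 0; the right jamb starts at x = 948. The clear opening is 948 − 87 = 861 mm.


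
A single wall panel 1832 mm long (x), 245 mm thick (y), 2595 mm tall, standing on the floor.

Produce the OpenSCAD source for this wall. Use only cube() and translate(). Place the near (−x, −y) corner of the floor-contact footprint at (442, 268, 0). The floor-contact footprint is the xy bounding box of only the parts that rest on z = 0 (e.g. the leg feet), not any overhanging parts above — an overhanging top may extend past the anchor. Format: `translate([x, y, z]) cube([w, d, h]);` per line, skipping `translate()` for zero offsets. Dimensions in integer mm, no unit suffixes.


translate([442, 268, 0]) cube([1832, 245, 2595]);


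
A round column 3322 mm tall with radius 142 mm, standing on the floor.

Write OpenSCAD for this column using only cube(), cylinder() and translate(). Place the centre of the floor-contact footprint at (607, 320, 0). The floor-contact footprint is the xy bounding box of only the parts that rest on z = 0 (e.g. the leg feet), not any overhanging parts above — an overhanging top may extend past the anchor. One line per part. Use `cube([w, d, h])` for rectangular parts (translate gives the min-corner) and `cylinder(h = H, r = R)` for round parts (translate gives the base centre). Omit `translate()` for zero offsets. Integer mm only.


translate([607, 320, 0]) cylinder(h = 3322, r = 142);


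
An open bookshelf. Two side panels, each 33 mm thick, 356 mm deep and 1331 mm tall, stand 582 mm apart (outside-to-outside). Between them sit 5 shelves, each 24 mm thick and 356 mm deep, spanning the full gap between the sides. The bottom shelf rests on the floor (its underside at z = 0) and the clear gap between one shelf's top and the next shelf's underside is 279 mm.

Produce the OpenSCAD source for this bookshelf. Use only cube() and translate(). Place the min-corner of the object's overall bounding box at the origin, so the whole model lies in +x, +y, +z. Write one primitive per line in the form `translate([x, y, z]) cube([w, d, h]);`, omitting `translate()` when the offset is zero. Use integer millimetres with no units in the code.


cube([33, 356, 1331]);
translate([549, 0, 0]) cube([33, 356, 1331]);
translate([33, 0, 0]) cube([516, 356, 24]);
translate([33, 0, 303]) cube([516, 356, 24]);
translate([33, 0, 606]) cube([516, 356, 24]);
translate([33, 0, 909]) cube([516, 356, 24]);
translate([33, 0, 1212]) cube([516, 356, 24]);


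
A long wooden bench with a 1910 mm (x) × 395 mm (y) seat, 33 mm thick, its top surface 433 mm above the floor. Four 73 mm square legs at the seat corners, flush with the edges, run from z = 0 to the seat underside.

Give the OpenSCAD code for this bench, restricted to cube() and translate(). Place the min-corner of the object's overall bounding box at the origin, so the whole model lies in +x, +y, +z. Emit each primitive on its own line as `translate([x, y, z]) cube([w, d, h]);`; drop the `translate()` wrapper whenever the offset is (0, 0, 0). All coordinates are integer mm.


translate([0, 0, 400]) cube([1910, 395, 33]);
cube([73, 73, 400]);
translate([0, 322, 0]) cube([73, 73, 400]);
translate([1837, 0, 0]) cube([73, 73, 400]);
translate([1837, 322, 0]) cube([73, 73, 400]);
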